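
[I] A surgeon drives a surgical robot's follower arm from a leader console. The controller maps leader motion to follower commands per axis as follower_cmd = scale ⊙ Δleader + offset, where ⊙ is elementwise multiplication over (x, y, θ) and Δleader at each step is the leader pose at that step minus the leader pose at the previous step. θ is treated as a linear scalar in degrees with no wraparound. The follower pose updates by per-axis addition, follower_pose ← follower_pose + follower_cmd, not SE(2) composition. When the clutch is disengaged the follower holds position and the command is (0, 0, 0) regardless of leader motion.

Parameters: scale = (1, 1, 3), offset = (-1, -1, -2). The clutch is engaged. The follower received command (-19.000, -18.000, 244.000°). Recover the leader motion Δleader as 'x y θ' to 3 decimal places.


axis x: (-19.000 − -1) / (1) = -18.000
axis y: (-18.000 − -1) / (1) = -17.000
axis θ: (244.000 − -2) / (3) = 82.000

-18.000 -17.000 82.000


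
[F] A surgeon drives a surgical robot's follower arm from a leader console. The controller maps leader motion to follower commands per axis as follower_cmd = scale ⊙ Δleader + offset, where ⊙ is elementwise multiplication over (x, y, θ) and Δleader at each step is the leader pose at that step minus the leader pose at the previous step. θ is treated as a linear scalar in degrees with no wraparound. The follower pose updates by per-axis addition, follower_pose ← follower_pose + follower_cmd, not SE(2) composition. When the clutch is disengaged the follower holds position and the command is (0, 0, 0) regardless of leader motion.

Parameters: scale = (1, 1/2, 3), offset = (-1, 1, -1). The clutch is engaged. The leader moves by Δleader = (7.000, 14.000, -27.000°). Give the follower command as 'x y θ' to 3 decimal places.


axis x: 1·7.000 + -1 = 6.000
axis y: 1/2·14.000 + 1 = 8.000
axis θ: 3·-27.000 + -1 = -82.000

6.000 8.000 -82.000


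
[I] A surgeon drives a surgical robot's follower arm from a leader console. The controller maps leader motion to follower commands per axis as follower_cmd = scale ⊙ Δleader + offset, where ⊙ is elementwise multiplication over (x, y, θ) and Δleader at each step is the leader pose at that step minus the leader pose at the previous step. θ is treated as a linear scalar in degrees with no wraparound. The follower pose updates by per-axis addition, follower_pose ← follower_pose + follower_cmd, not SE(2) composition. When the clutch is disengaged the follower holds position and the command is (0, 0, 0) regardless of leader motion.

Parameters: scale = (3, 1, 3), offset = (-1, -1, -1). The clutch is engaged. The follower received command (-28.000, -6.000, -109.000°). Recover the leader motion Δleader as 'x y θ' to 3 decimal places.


axis x: (-28.000 − -1) / (3) = -9.000
axis y: (-6.000 − -1) / (1) = -5.000
axis θ: (-109.000 − -1) / (3) = -36.000

-9.000 -5.000 -36.000


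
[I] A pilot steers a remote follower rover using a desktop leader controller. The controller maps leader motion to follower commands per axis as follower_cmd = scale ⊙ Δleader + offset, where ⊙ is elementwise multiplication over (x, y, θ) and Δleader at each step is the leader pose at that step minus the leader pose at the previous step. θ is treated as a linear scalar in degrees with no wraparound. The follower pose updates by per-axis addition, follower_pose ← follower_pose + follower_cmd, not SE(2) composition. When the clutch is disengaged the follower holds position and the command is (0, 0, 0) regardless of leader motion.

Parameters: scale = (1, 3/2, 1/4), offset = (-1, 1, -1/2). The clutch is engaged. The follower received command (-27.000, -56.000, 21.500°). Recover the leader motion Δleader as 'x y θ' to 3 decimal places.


-26.000 -38.000 88.000

axis x: (-27.000 − -1) / (1) = -26.000
axis y: (-56.000 − 1) / (3/2) = -38.000
axis θ: (21.500 − -1/2) / (1/4) = 88.000


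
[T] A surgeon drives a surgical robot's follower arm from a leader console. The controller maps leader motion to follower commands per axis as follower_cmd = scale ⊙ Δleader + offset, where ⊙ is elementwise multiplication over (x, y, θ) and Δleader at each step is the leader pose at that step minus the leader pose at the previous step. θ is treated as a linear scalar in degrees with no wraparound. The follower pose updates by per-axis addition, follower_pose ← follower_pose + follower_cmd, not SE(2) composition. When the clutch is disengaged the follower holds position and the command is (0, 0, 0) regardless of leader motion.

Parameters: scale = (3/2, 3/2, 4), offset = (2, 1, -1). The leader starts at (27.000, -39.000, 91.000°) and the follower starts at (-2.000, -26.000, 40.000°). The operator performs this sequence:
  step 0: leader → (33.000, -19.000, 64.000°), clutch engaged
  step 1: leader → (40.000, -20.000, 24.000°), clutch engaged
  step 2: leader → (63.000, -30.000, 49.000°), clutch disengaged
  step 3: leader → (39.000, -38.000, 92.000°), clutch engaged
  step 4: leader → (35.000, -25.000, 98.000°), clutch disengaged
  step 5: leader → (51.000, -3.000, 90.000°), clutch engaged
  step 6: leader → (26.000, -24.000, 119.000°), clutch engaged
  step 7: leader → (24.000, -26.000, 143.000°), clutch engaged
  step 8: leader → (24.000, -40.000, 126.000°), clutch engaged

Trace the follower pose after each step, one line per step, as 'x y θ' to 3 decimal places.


step 0: Δleader=(6.000, 20.000, -27.000°), engaged; cmd=(11.000, 31.000, -109.000°) → follower=(9.000, 5.000, -69.000°)
step 1: Δleader=(7.000, -1.000, -40.000°), engaged; cmd=(12.500, -0.500, -161.000°) → follower=(21.500, 4.500, -230.000°)
step 2: Δleader=(23.000, -10.000, 25.000°), disengaged; cmd=(0,0,0) → follower holds at (21.500, 4.500, -230.000°)
step 3: Δleader=(-24.000, -8.000, 43.000°), engaged; cmd=(-34.000, -11.000, 171.000°) → follower=(-12.500, -6.500, -59.000°)
step 4: Δleader=(-4.000, 13.000, 6.000°), disengaged; cmd=(0,0,0) → follower holds at (-12.500, -6.500, -59.000°)
step 5: Δleader=(16.000, 22.000, -8.000°), engaged; cmd=(26.000, 34.000, -33.000°) → follower=(13.500, 27.500, -92.000°)
step 6: Δleader=(-25.000, -21.000, 29.000°), engaged; cmd=(-35.500, -30.500, 115.000°) → follower=(-22.000, -3.000, 23.000°)
step 7: Δleader=(-2.000, -2.000, 24.000°), engaged; cmd=(-1.000, -2.000, 95.000°) → follower=(-23.000, -5.000, 118.000°)
step 8: Δleader=(0.000, -14.000, -17.000°), engaged; cmd=(2.000, -20.000, -69.000°) → follower=(-21.000, -25.000, 49.000°)

9.000 5.000 -69.000
21.500 4.500 -230.000
21.500 4.500 -230.000
-12.500 -6.500 -59.000
-12.500 -6.500 -59.000
13.500 27.500 -92.000
-22.000 -3.000 23.000
-23.000 -5.000 118.000
-21.000 -25.000 49.000


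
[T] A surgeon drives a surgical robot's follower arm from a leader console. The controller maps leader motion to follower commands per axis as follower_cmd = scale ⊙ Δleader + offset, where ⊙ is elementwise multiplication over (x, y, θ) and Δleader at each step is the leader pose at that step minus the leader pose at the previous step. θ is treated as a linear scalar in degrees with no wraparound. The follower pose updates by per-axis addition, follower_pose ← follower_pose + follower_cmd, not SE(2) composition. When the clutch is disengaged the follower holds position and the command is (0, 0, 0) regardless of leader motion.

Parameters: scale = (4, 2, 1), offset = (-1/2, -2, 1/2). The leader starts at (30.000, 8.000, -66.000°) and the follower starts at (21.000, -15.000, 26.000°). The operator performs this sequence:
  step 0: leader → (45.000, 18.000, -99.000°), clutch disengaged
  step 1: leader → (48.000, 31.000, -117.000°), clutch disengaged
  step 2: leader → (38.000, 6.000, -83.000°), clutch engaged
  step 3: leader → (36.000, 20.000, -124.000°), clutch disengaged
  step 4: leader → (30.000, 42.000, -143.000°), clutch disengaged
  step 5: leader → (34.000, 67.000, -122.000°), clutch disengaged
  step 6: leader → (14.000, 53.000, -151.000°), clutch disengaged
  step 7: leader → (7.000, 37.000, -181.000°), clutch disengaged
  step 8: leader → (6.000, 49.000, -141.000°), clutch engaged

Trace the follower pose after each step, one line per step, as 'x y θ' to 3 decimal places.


21.000 -15.000 26.000
21.000 -15.000 26.000
-19.500 -67.000 60.500
-19.500 -67.000 60.500
-19.500 -67.000 60.500
-19.500 -67.000 60.500
-19.500 -67.000 60.500
-19.500 -67.000 60.500
-24.000 -45.000 101.000

step 0: Δleader=(15.000, 10.000, -33.000°), disengaged; cmd=(0,0,0) → follower holds at (21.000, -15.000, 26.000°)
step 1: Δleader=(3.000, 13.000, -18.000°), disengaged; cmd=(0,0,0) → follower holds at (21.000, -15.000, 26.000°)
step 2: Δleader=(-10.000, -25.000, 34.000°), engaged; cmd=(-40.500, -52.000, 34.500°) → follower=(-19.500, -67.000, 60.500°)
step 3: Δleader=(-2.000, 14.000, -41.000°), disengaged; cmd=(0,0,0) → follower holds at (-19.500, -67.000, 60.500°)
step 4: Δleader=(-6.000, 22.000, -19.000°), disengaged; cmd=(0,0,0) → follower holds at (-19.500, -67.000, 60.500°)
step 5: Δleader=(4.000, 25.000, 21.000°), disengaged; cmd=(0,0,0) → follower holds at (-19.500, -67.000, 60.500°)
step 6: Δleader=(-20.000, -14.000, -29.000°), disengaged; cmd=(0,0,0) → follower holds at (-19.500, -67.000, 60.500°)
step 7: Δleader=(-7.000, -16.000, -30.000°), disengaged; cmd=(0,0,0) → follower holds at (-19.500, -67.000, 60.500°)
step 8: Δleader=(-1.000, 12.000, 40.000°), engaged; cmd=(-4.500, 22.000, 40.500°) → follower=(-24.000, -45.000, 101.000°)


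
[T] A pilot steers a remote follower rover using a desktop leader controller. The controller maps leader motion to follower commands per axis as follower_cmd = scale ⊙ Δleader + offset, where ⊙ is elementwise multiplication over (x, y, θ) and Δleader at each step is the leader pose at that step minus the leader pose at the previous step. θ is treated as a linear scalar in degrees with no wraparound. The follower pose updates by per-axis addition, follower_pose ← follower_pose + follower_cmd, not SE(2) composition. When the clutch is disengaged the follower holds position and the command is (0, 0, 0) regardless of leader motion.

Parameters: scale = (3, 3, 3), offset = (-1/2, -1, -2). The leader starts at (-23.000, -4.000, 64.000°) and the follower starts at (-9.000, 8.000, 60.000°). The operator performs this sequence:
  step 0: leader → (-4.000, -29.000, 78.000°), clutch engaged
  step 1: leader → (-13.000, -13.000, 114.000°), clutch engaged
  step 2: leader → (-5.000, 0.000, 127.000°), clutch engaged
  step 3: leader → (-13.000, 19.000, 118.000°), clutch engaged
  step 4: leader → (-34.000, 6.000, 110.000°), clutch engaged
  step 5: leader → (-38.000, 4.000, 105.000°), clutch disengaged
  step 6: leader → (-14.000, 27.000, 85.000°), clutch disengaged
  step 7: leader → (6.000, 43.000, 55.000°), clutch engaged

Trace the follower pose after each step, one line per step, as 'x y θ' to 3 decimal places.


step 0: Δleader=(19.000, -25.000, 14.000°), engaged; cmd=(56.500, -76.000, 40.000°) → follower=(47.500, -68.000, 100.000°)
step 1: Δleader=(-9.000, 16.000, 36.000°), engaged; cmd=(-27.500, 47.000, 106.000°) → follower=(20.000, -21.000, 206.000°)
step 2: Δleader=(8.000, 13.000, 13.000°), engaged; cmd=(23.500, 38.000, 37.000°) → follower=(43.500, 17.000, 243.000°)
step 3: Δleader=(-8.000, 19.000, -9.000°), engaged; cmd=(-24.500, 56.000, -29.000°) → follower=(19.000, 73.000, 214.000°)
step 4: Δleader=(-21.000, -13.000, -8.000°), engaged; cmd=(-63.500, -40.000, -26.000°) → follower=(-44.500, 33.000, 188.000°)
step 5: Δleader=(-4.000, -2.000, -5.000°), disengaged; cmd=(0,0,0) → follower holds at (-44.500, 33.000, 188.000°)
step 6: Δleader=(24.000, 23.000, -20.000°), disengaged; cmd=(0,0,0) → follower holds at (-44.500, 33.000, 188.000°)
step 7: Δleader=(20.000, 16.000, -30.000°), engaged; cmd=(59.500, 47.000, -92.000°) → follower=(15.000, 80.000, 96.000°)

47.500 -68.000 100.000
20.000 -21.000 206.000
43.500 17.000 243.000
19.000 73.000 214.000
-44.500 33.000 188.000
-44.500 33.000 188.000
-44.500 33.000 188.000
15.000 80.000 96.000


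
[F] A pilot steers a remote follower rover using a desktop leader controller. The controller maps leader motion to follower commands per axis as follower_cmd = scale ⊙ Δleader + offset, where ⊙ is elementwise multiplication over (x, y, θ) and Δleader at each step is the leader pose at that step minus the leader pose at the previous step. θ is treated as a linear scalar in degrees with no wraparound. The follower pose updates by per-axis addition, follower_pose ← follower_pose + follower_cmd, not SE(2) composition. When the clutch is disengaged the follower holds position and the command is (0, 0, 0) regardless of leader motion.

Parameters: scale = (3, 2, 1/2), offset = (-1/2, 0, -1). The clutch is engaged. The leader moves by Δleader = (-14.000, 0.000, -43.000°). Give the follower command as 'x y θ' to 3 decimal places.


-42.500 0.000 -22.500

axis x: 3·-14.000 + -1/2 = -42.500
axis y: 2·0.000 + 0 = 0.000
axis θ: 1/2·-43.000 + -1 = -22.500


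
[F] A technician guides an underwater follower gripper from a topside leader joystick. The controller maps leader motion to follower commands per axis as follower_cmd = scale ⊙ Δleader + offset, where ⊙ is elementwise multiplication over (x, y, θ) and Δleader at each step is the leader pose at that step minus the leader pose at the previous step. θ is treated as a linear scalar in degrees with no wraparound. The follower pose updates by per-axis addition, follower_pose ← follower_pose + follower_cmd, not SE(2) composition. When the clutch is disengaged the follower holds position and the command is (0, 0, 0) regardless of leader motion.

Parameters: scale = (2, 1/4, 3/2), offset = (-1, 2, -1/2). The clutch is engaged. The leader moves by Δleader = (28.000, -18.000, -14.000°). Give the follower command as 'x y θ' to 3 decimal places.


axis x: 2·28.000 + -1 = 55.000
axis y: 1/4·-18.000 + 2 = -2.500
axis θ: 3/2·-14.000 + -1/2 = -21.500

55.000 -2.500 -21.500


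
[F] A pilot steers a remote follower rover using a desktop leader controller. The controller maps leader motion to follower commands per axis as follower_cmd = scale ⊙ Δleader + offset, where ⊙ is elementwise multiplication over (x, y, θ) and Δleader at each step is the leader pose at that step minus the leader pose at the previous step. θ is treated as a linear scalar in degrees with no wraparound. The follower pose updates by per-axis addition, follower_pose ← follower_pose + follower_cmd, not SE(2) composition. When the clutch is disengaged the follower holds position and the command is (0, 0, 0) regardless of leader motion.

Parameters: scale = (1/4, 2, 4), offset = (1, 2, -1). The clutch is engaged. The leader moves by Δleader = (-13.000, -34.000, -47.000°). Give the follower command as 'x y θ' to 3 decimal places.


-2.250 -66.000 -189.000

axis x: 1/4·-13.000 + 1 = -2.250
axis y: 2·-34.000 + 2 = -66.000
axis θ: 4·-47.000 + -1 = -189.000


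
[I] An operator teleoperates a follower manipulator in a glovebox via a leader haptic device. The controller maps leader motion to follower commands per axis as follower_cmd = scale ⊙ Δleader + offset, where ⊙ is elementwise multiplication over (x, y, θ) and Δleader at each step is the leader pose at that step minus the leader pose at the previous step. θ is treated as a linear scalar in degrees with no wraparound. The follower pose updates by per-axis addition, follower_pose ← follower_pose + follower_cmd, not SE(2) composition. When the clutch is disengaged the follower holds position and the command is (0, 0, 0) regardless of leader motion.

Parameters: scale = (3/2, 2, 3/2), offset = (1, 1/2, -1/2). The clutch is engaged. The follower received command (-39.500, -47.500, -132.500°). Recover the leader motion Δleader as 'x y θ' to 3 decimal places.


axis x: (-39.500 − 1) / (3/2) = -27.000
axis y: (-47.500 − 1/2) / (2) = -24.000
axis θ: (-132.500 − -1/2) / (3/2) = -88.000

-27.000 -24.000 -88.000


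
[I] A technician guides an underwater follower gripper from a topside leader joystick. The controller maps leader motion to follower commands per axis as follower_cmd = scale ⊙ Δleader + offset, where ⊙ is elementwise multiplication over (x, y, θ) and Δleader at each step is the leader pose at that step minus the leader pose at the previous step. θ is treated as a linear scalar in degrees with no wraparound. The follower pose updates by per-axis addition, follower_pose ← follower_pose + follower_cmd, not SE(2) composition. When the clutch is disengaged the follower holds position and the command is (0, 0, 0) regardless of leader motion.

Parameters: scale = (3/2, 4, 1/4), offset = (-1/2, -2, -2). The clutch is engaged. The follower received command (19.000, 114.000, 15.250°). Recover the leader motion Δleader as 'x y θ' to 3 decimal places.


13.000 29.000 69.000

axis x: (19.000 − -1/2) / (3/2) = 13.000
axis y: (114.000 − -2) / (4) = 29.000
axis θ: (15.250 − -2) / (1/4) = 69.000


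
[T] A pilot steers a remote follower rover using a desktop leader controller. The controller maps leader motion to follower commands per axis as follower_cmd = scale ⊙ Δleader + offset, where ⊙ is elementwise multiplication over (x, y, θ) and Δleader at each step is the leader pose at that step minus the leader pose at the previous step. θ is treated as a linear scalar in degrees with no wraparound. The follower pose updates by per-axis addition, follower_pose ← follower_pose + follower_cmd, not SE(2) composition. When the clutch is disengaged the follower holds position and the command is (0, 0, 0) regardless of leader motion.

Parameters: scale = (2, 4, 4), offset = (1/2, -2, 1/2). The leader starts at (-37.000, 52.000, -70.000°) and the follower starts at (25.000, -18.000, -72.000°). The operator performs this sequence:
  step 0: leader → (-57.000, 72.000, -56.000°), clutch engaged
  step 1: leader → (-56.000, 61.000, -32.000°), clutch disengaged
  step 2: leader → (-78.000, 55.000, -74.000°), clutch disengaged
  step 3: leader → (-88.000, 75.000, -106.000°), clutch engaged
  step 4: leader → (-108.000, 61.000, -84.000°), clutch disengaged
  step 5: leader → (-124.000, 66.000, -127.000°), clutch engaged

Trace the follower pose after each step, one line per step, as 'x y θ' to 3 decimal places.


-14.500 60.000 -15.500
-14.500 60.000 -15.500
-14.500 60.000 -15.500
-34.000 138.000 -143.000
-34.000 138.000 -143.000
-65.500 156.000 -314.500

step 0: Δleader=(-20.000, 20.000, 14.000°), engaged; cmd=(-39.500, 78.000, 56.500°) → follower=(-14.500, 60.000, -15.500°)
step 1: Δleader=(1.000, -11.000, 24.000°), disengaged; cmd=(0,0,0) → follower holds at (-14.500, 60.000, -15.500°)
step 2: Δleader=(-22.000, -6.000, -42.000°), disengaged; cmd=(0,0,0) → follower holds at (-14.500, 60.000, -15.500°)
step 3: Δleader=(-10.000, 20.000, -32.000°), engaged; cmd=(-19.500, 78.000, -127.500°) → follower=(-34.000, 138.000, -143.000°)
step 4: Δleader=(-20.000, -14.000, 22.000°), disengaged; cmd=(0,0,0) → follower holds at (-34.000, 138.000, -143.000°)
step 5: Δleader=(-16.000, 5.000, -43.000°), engaged; cmd=(-31.500, 18.000, -171.500°) → follower=(-65.500, 156.000, -314.500°)


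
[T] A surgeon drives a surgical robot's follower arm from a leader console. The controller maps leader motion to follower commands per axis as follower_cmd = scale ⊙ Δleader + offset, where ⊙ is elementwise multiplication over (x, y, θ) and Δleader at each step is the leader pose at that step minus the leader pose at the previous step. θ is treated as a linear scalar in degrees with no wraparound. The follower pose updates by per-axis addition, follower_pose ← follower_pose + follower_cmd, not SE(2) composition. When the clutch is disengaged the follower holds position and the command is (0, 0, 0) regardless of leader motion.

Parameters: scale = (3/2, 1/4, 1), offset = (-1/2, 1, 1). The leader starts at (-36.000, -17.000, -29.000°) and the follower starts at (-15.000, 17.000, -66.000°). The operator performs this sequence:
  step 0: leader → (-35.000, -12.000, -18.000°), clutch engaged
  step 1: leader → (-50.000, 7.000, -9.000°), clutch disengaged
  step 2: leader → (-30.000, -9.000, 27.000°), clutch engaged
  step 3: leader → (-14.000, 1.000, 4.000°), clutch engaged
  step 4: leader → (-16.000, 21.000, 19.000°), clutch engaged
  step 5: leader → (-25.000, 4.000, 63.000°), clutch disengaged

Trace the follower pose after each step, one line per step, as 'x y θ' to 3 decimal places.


step 0: Δleader=(1.000, 5.000, 11.000°), engaged; cmd=(1.000, 2.250, 12.000°) → follower=(-14.000, 19.250, -54.000°)
step 1: Δleader=(-15.000, 19.000, 9.000°), disengaged; cmd=(0,0,0) → follower holds at (-14.000, 19.250, -54.000°)
step 2: Δleader=(20.000, -16.000, 36.000°), engaged; cmd=(29.500, -3.000, 37.000°) → follower=(15.500, 16.250, -17.000°)
step 3: Δleader=(16.000, 10.000, -23.000°), engaged; cmd=(23.500, 3.500, -22.000°) → follower=(39.000, 19.750, -39.000°)
step 4: Δleader=(-2.000, 20.000, 15.000°), engaged; cmd=(-3.500, 6.000, 16.000°) → follower=(35.500, 25.750, -23.000°)
step 5: Δleader=(-9.000, -17.000, 44.000°), disengaged; cmd=(0,0,0) → follower holds at (35.500, 25.750, -23.000°)

-14.000 19.250 -54.000
-14.000 19.250 -54.000
15.500 16.250 -17.000
39.000 19.750 -39.000
35.500 25.750 -23.000
35.500 25.750 -23.000


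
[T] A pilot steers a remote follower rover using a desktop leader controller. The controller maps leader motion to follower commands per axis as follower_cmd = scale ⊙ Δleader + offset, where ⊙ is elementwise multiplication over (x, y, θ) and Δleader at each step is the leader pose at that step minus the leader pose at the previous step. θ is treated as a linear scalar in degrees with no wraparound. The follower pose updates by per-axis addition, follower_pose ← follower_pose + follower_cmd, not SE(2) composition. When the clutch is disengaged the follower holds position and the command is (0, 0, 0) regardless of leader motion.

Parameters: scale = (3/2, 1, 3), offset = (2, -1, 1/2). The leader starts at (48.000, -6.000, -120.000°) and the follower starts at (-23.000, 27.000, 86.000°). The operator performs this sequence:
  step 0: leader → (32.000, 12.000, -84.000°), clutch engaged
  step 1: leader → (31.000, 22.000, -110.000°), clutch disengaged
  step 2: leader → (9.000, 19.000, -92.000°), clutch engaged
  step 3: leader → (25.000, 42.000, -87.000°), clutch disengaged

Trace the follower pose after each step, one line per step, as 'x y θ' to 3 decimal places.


-45.000 44.000 194.500
-45.000 44.000 194.500
-76.000 40.000 249.000
-76.000 40.000 249.000

step 0: Δleader=(-16.000, 18.000, 36.000°), engaged; cmd=(-22.000, 17.000, 108.500°) → follower=(-45.000, 44.000, 194.500°)
step 1: Δleader=(-1.000, 10.000, -26.000°), disengaged; cmd=(0,0,0) → follower holds at (-45.000, 44.000, 194.500°)
step 2: Δleader=(-22.000, -3.000, 18.000°), engaged; cmd=(-31.000, -4.000, 54.500°) → follower=(-76.000, 40.000, 249.000°)
step 3: Δleader=(16.000, 23.000, 5.000°), disengaged; cmd=(0,0,0) → follower holds at (-76.000, 40.000, 249.000°)


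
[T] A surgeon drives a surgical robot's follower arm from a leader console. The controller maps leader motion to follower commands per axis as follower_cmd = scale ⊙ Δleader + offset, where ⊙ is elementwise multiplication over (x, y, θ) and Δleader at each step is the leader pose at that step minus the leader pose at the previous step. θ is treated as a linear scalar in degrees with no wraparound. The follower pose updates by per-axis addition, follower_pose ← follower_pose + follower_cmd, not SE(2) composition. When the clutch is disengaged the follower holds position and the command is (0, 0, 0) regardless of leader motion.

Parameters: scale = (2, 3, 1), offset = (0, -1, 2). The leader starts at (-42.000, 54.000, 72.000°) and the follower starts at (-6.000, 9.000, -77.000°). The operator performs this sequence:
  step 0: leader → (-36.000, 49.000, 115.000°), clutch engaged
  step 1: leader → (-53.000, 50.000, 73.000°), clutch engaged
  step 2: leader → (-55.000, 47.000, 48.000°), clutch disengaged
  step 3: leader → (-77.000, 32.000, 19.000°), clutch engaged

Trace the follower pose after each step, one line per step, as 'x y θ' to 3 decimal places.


6.000 -7.000 -32.000
-28.000 -5.000 -72.000
-28.000 -5.000 -72.000
-72.000 -51.000 -99.000

step 0: Δleader=(6.000, -5.000, 43.000°), engaged; cmd=(12.000, -16.000, 45.000°) → follower=(6.000, -7.000, -32.000°)
step 1: Δleader=(-17.000, 1.000, -42.000°), engaged; cmd=(-34.000, 2.000, -40.000°) → follower=(-28.000, -5.000, -72.000°)
step 2: Δleader=(-2.000, -3.000, -25.000°), disengaged; cmd=(0,0,0) → follower holds at (-28.000, -5.000, -72.000°)
step 3: Δleader=(-22.000, -15.000, -29.000°), engaged; cmd=(-44.000, -46.000, -27.000°) → follower=(-72.000, -51.000, -99.000°)


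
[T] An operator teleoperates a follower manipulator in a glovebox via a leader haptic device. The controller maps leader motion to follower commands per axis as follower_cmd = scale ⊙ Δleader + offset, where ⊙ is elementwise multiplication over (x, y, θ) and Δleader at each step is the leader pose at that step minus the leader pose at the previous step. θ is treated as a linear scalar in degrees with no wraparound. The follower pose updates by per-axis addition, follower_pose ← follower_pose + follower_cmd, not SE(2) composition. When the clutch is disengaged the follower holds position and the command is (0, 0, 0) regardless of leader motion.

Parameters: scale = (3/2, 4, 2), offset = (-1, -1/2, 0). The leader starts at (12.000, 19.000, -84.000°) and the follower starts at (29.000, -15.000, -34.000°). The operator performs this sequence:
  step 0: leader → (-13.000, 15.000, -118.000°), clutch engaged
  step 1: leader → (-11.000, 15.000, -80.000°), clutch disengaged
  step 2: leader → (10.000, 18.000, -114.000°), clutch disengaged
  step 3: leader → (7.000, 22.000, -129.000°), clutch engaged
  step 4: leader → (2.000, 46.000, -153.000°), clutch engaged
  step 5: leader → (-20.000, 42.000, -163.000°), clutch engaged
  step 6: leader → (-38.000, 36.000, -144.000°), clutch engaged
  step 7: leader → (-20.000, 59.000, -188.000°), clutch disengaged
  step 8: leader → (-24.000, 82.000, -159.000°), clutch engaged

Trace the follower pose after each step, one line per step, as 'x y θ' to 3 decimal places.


step 0: Δleader=(-25.000, -4.000, -34.000°), engaged; cmd=(-38.500, -16.500, -68.000°) → follower=(-9.500, -31.500, -102.000°)
step 1: Δleader=(2.000, 0.000, 38.000°), disengaged; cmd=(0,0,0) → follower holds at (-9.500, -31.500, -102.000°)
step 2: Δleader=(21.000, 3.000, -34.000°), disengaged; cmd=(0,0,0) → follower holds at (-9.500, -31.500, -102.000°)
step 3: Δleader=(-3.000, 4.000, -15.000°), engaged; cmd=(-5.500, 15.500, -30.000°) → follower=(-15.000, -16.000, -132.000°)
step 4: Δleader=(-5.000, 24.000, -24.000°), engaged; cmd=(-8.500, 95.500, -48.000°) → follower=(-23.500, 79.500, -180.000°)
step 5: Δleader=(-22.000, -4.000, -10.000°), engaged; cmd=(-34.000, -16.500, -20.000°) → follower=(-57.500, 63.000, -200.000°)
step 6: Δleader=(-18.000, -6.000, 19.000°), engaged; cmd=(-28.000, -24.500, 38.000°) → follower=(-85.500, 38.500, -162.000°)
step 7: Δleader=(18.000, 23.000, -44.000°), disengaged; cmd=(0,0,0) → follower holds at (-85.500, 38.500, -162.000°)
step 8: Δleader=(-4.000, 23.000, 29.000°), engaged; cmd=(-7.000, 91.500, 58.000°) → follower=(-92.500, 130.000, -104.000°)

-9.500 -31.500 -102.000
-9.500 -31.500 -102.000
-9.500 -31.500 -102.000
-15.000 -16.000 -132.000
-23.500 79.500 -180.000
-57.500 63.000 -200.000
-85.500 38.500 -162.000
-85.500 38.500 -162.000
-92.500 130.000 -104.000


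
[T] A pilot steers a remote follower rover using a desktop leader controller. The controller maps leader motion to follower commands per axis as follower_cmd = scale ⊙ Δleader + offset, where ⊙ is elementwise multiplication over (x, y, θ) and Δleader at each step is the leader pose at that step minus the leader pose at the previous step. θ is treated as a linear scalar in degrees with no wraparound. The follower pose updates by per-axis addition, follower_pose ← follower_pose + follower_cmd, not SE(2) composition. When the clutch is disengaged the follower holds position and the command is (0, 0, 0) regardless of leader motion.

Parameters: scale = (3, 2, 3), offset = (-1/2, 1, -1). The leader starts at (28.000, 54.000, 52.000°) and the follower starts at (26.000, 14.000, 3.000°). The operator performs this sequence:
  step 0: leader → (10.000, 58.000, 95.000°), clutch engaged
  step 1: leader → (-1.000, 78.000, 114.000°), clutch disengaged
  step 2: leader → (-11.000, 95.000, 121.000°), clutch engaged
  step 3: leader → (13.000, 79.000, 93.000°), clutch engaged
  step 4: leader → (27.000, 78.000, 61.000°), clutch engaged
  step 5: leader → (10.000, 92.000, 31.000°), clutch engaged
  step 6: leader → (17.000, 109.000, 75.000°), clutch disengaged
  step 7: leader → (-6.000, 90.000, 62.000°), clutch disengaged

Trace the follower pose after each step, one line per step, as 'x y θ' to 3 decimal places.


-28.500 23.000 131.000
-28.500 23.000 131.000
-59.000 58.000 151.000
12.500 27.000 66.000
54.000 26.000 -31.000
2.500 55.000 -122.000
2.500 55.000 -122.000
2.500 55.000 -122.000

step 0: Δleader=(-18.000, 4.000, 43.000°), engaged; cmd=(-54.500, 9.000, 128.000°) → follower=(-28.500, 23.000, 131.000°)
step 1: Δleader=(-11.000, 20.000, 19.000°), disengaged; cmd=(0,0,0) → follower holds at (-28.500, 23.000, 131.000°)
step 2: Δleader=(-10.000, 17.000, 7.000°), engaged; cmd=(-30.500, 35.000, 20.000°) → follower=(-59.000, 58.000, 151.000°)
step 3: Δleader=(24.000, -16.000, -28.000°), engaged; cmd=(71.500, -31.000, -85.000°) → follower=(12.500, 27.000, 66.000°)
step 4: Δleader=(14.000, -1.000, -32.000°), engaged; cmd=(41.500, -1.000, -97.000°) → follower=(54.000, 26.000, -31.000°)
step 5: Δleader=(-17.000, 14.000, -30.000°), engaged; cmd=(-51.500, 29.000, -91.000°) → follower=(2.500, 55.000, -122.000°)
step 6: Δleader=(7.000, 17.000, 44.000°), disengaged; cmd=(0,0,0) → follower holds at (2.500, 55.000, -122.000°)
step 7: Δleader=(-23.000, -19.000, -13.000°), disengaged; cmd=(0,0,0) → follower holds at (2.500, 55.000, -122.000°)


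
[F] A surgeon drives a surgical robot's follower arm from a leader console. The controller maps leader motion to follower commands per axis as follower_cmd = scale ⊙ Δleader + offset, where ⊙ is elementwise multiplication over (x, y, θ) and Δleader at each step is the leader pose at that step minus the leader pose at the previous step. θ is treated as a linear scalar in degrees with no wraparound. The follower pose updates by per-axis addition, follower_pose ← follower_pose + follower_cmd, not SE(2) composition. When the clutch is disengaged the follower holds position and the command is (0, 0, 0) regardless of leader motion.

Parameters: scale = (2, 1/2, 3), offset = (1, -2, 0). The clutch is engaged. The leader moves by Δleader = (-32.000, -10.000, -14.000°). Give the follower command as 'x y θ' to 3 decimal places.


-63.000 -7.000 -42.000

axis x: 2·-32.000 + 1 = -63.000
axis y: 1/2·-10.000 + -2 = -7.000
axis θ: 3·-14.000 + 0 = -42.000


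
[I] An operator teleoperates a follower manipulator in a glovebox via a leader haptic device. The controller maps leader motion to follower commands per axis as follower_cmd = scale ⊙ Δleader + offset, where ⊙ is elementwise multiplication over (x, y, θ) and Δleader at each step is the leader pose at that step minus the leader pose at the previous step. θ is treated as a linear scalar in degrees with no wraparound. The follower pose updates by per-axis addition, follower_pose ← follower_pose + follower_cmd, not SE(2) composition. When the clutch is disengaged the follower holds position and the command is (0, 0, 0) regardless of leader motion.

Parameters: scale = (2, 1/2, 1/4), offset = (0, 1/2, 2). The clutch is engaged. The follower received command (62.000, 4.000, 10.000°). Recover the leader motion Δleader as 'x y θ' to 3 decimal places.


axis x: (62.000 − 0) / (2) = 31.000
axis y: (4.000 − 1/2) / (1/2) = 7.000
axis θ: (10.000 − 2) / (1/4) = 32.000

31.000 7.000 32.000


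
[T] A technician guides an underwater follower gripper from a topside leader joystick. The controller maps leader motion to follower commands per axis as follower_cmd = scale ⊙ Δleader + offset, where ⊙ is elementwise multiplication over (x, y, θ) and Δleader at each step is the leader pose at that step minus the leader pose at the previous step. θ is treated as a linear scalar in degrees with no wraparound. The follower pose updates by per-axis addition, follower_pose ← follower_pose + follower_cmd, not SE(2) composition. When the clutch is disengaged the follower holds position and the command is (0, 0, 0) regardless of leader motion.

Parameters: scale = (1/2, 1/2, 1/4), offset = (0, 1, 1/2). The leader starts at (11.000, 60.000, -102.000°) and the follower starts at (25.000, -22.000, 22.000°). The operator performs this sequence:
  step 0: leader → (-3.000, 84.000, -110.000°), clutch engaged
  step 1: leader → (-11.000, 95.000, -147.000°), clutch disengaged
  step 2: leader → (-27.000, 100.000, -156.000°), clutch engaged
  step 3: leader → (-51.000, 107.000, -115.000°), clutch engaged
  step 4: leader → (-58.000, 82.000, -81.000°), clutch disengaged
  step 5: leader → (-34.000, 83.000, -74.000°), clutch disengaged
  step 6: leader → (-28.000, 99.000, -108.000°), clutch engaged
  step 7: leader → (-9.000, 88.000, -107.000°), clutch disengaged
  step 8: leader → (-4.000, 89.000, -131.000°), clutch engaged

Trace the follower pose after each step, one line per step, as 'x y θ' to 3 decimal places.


step 0: Δleader=(-14.000, 24.000, -8.000°), engaged; cmd=(-7.000, 13.000, -1.500°) → follower=(18.000, -9.000, 20.500°)
step 1: Δleader=(-8.000, 11.000, -37.000°), disengaged; cmd=(0,0,0) → follower holds at (18.000, -9.000, 20.500°)
step 2: Δleader=(-16.000, 5.000, -9.000°), engaged; cmd=(-8.000, 3.500, -1.750°) → follower=(10.000, -5.500, 18.750°)
step 3: Δleader=(-24.000, 7.000, 41.000°), engaged; cmd=(-12.000, 4.500, 10.750°) → follower=(-2.000, -1.000, 29.500°)
step 4: Δleader=(-7.000, -25.000, 34.000°), disengaged; cmd=(0,0,0) → follower holds at (-2.000, -1.000, 29.500°)
step 5: Δleader=(24.000, 1.000, 7.000°), disengaged; cmd=(0,0,0) → follower holds at (-2.000, -1.000, 29.500°)
step 6: Δleader=(6.000, 16.000, -34.000°), engaged; cmd=(3.000, 9.000, -8.000°) → follower=(1.000, 8.000, 21.500°)
step 7: Δleader=(19.000, -11.000, 1.000°), disengaged; cmd=(0,0,0) → follower holds at (1.000, 8.000, 21.500°)
step 8: Δleader=(5.000, 1.000, -24.000°), engaged; cmd=(2.500, 1.500, -5.500°) → follower=(3.500, 9.500, 16.000°)

18.000 -9.000 20.500
18.000 -9.000 20.500
10.000 -5.500 18.750
-2.000 -1.000 29.500
-2.000 -1.000 29.500
-2.000 -1.000 29.500
1.000 8.000 21.500
1.000 8.000 21.500
3.500 9.500 16.000


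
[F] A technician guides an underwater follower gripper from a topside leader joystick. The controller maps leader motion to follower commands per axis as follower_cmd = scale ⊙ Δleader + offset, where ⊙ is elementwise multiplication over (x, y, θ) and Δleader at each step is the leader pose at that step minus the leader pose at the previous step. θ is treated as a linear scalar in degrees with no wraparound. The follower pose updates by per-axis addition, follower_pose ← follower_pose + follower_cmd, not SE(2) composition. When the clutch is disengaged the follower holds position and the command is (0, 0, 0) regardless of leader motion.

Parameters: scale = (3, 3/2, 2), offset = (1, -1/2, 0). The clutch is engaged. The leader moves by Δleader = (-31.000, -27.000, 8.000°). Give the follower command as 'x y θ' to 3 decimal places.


-92.000 -41.000 16.000

axis x: 3·-31.000 + 1 = -92.000
axis y: 3/2·-27.000 + -1/2 = -41.000
axis θ: 2·8.000 + 0 = 16.000


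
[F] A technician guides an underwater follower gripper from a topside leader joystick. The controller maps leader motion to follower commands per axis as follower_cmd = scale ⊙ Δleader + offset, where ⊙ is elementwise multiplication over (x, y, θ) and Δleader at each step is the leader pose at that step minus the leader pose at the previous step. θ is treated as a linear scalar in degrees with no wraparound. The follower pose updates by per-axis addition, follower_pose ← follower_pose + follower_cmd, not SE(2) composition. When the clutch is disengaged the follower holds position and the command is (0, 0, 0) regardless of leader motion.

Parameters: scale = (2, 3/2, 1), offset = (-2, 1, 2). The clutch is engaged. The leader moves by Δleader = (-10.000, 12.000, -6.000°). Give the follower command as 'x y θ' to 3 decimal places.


-22.000 19.000 -4.000

axis x: 2·-10.000 + -2 = -22.000
axis y: 3/2·12.000 + 1 = 19.000
axis θ: 1·-6.000 + 2 = -4.000


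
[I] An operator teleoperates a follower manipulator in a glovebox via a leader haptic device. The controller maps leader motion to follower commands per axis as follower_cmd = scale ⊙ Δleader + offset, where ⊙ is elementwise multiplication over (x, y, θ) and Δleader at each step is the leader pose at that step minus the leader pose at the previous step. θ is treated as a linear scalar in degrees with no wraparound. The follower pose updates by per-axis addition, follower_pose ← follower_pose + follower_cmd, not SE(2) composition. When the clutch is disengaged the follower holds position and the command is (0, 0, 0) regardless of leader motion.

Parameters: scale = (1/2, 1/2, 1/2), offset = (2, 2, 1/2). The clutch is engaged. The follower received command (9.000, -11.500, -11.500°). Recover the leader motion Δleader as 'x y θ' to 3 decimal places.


14.000 -27.000 -24.000

axis x: (9.000 − 2) / (1/2) = 14.000
axis y: (-11.500 − 2) / (1/2) = -27.000
axis θ: (-11.500 − 1/2) / (1/2) = -24.000


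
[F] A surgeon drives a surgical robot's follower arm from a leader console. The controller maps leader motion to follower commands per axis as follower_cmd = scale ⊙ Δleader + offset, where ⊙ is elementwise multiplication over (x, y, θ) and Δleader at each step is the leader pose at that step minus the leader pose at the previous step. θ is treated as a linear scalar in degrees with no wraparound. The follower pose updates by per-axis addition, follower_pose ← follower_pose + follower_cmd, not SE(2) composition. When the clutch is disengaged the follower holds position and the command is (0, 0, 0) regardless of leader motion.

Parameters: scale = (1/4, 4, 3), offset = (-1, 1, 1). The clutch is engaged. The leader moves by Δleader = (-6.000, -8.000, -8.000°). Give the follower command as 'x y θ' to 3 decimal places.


axis x: 1/4·-6.000 + -1 = -2.500
axis y: 4·-8.000 + 1 = -31.000
axis θ: 3·-8.000 + 1 = -23.000

-2.500 -31.000 -23.000


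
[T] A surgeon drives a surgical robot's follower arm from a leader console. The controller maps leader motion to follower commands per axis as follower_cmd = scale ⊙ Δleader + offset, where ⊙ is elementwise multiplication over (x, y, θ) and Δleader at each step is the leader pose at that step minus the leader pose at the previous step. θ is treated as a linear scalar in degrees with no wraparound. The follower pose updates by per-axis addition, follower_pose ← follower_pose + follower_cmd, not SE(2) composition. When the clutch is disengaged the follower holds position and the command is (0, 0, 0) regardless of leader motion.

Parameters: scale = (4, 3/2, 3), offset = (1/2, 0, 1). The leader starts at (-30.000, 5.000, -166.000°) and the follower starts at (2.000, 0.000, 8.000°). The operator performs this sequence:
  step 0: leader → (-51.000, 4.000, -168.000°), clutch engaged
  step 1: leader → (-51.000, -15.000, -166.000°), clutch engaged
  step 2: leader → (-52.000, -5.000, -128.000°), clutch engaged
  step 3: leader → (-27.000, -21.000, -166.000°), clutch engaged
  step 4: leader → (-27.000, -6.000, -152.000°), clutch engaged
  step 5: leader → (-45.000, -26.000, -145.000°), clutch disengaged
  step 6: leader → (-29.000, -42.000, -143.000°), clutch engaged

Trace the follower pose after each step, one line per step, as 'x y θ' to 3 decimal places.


step 0: Δleader=(-21.000, -1.000, -2.000°), engaged; cmd=(-83.500, -1.500, -5.000°) → follower=(-81.500, -1.500, 3.000°)
step 1: Δleader=(0.000, -19.000, 2.000°), engaged; cmd=(0.500, -28.500, 7.000°) → follower=(-81.000, -30.000, 10.000°)
step 2: Δleader=(-1.000, 10.000, 38.000°), engaged; cmd=(-3.500, 15.000, 115.000°) → follower=(-84.500, -15.000, 125.000°)
step 3: Δleader=(25.000, -16.000, -38.000°), engaged; cmd=(100.500, -24.000, -113.000°) → follower=(16.000, -39.000, 12.000°)
step 4: Δleader=(0.000, 15.000, 14.000°), engaged; cmd=(0.500, 22.500, 43.000°) → follower=(16.500, -16.500, 55.000°)
step 5: Δleader=(-18.000, -20.000, 7.000°), disengaged; cmd=(0,0,0) → follower holds at (16.500, -16.500, 55.000°)
step 6: Δleader=(16.000, -16.000, 2.000°), engaged; cmd=(64.500, -24.000, 7.000°) → follower=(81.000, -40.500, 62.000°)

-81.500 -1.500 3.000
-81.000 -30.000 10.000
-84.500 -15.000 125.000
16.000 -39.000 12.000
16.500 -16.500 55.000
16.500 -16.500 55.000
81.000 -40.500 62.000
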